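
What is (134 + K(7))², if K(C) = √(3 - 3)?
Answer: 17956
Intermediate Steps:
K(C) = 0 (K(C) = √0 = 0)
(134 + K(7))² = (134 + 0)² = 134² = 17956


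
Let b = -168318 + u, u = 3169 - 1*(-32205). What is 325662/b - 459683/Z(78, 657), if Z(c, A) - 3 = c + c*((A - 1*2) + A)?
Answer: -6747530129/972551832 ≈ -6.9380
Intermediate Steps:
u = 35374 (u = 3169 + 32205 = 35374)
b = -132944 (b = -168318 + 35374 = -132944)
Z(c, A) = 3 + c + c*(-2 + 2*A) (Z(c, A) = 3 + (c + c*((A - 1*2) + A)) = 3 + (c + c*((A - 2) + A)) = 3 + (c + c*((-2 + A) + A)) = 3 + (c + c*(-2 + 2*A)) = 3 + c + c*(-2 + 2*A))
325662/b - 459683/Z(78, 657) = 325662/(-132944) - 459683/(3 - 1*78 + 2*657*78) = 325662*(-1/132944) - 459683/(3 - 78 + 102492) = -162831/66472 - 459683/102417 = -162831/66472 - 459683*1/102417 = -162831/66472 - 65669/14631 = -6747530129/972551832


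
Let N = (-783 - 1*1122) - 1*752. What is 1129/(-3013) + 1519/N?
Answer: -7576500/8005541 ≈ -0.94641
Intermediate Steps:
N = -2657 (N = (-783 - 1122) - 752 = -1905 - 752 = -2657)
1129/(-3013) + 1519/N = 1129/(-3013) + 1519/(-2657) = 1129*(-1/3013) + 1519*(-1/2657) = -1129/3013 - 1519/2657 = -7576500/8005541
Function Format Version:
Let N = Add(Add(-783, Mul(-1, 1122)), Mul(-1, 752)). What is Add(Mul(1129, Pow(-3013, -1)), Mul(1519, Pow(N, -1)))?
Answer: Rational(-7576500, 8005541) ≈ -0.94641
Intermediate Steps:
N = -2657 (N = Add(Add(-783, -1122), -752) = Add(-1905, -752) = -2657)
Add(Mul(1129, Pow(-3013, -1)), Mul(1519, Pow(N, -1))) = Add(Mul(1129, Pow(-3013, -1)), Mul(1519, Pow(-2657, -1))) = Add(Mul(1129, Rational(-1, 3013)), Mul(1519, Rational(-1, 2657))) = Add(Rational(-1129, 3013), Rational(-1519, 2657)) = Rational(-7576500, 8005541)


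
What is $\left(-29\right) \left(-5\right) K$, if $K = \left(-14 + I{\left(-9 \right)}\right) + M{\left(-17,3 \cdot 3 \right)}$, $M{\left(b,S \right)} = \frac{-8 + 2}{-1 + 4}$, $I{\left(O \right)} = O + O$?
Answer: $-4930$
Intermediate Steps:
$I{\left(O \right)} = 2 O$
$M{\left(b,S \right)} = -2$ ($M{\left(b,S \right)} = - \frac{6}{3} = \left(-6\right) \frac{1}{3} = -2$)
$K = -34$ ($K = \left(-14 + 2 \left(-9\right)\right) - 2 = \left(-14 - 18\right) - 2 = -32 - 2 = -34$)
$\left(-29\right) \left(-5\right) K = \left(-29\right) \left(-5\right) \left(-34\right) = 145 \left(-34\right) = -4930$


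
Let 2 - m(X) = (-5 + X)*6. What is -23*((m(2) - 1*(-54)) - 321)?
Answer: 5681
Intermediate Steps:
m(X) = 32 - 6*X (m(X) = 2 - (-5 + X)*6 = 2 - (-30 + 6*X) = 2 + (30 - 6*X) = 32 - 6*X)
-23*((m(2) - 1*(-54)) - 321) = -23*(((32 - 6*2) - 1*(-54)) - 321) = -23*(((32 - 12) + 54) - 321) = -23*((20 + 54) - 321) = -23*(74 - 321) = -23*(-247) = 5681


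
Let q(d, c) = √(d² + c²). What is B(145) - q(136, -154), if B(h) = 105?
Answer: 105 - 2*√10553 ≈ -100.46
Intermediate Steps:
q(d, c) = √(c² + d²)
B(145) - q(136, -154) = 105 - √((-154)² + 136²) = 105 - √(23716 + 18496) = 105 - √42212 = 105 - 2*√10553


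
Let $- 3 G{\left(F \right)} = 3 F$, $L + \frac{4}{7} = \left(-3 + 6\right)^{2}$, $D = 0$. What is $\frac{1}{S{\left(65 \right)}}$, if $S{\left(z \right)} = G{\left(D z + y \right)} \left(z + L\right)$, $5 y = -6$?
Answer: $\frac{35}{3084} \approx 0.011349$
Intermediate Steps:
$y = - \frac{6}{5}$ ($y = \frac{1}{5} \left(-6\right) = - \frac{6}{5} \approx -1.2$)
$L = \frac{59}{7}$ ($L = - \frac{4}{7} + \left(-3 + 6\right)^{2} = - \frac{4}{7} + 3^{2} = - \frac{4}{7} + 9 = \frac{59}{7} \approx 8.4286$)
$G{\left(F \right)} = - F$ ($G{\left(F \right)} = - \frac{3 F}{3} = - F$)
$S{\left(z \right)} = \frac{354}{35} + \frac{6 z}{5}$ ($S{\left(z \right)} = - (0 z - \frac{6}{5}) \left(z + \frac{59}{7}\right) = - (0 - \frac{6}{5}) \left(\frac{59}{7} + z\right) = \left(-1\right) \left(- \frac{6}{5}\right) \left(\frac{59}{7} + z\right) = \frac{6 \left(\frac{59}{7} + z\right)}{5} = \frac{354}{35} + \frac{6 z}{5}$)
$\frac{1}{S{\left(65 \right)}} = \frac{1}{\frac{354}{35} + \frac{6}{5} \cdot 65} = \frac{1}{\frac{354}{35} + 78} = \frac{1}{\frac{3084}{35}} = \frac{35}{3084}$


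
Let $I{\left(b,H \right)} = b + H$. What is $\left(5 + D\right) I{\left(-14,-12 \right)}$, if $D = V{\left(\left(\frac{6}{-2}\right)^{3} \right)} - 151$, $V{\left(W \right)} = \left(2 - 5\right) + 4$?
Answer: $3770$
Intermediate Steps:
$I{\left(b,H \right)} = H + b$
$V{\left(W \right)} = 1$ ($V{\left(W \right)} = -3 + 4 = 1$)
$D = -150$ ($D = 1 - 151 = -150$)
$\left(5 + D\right) I{\left(-14,-12 \right)} = \left(5 - 150\right) \left(-12 - 14\right) = \left(-145\right) \left(-26\right) = 3770$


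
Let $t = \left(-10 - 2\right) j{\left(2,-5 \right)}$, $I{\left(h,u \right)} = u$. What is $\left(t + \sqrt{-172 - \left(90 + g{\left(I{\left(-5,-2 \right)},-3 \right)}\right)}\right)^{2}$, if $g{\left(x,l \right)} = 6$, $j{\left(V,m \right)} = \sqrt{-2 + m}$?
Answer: $-1276 + 48 \sqrt{469} \approx -236.49$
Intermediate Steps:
$t = - 12 i \sqrt{7}$ ($t = \left(-10 - 2\right) \sqrt{-2 - 5} = - 12 \sqrt{-7} = - 12 i \sqrt{7} \approx - 31.749 i$)
$\left(t + \sqrt{-172 - \left(90 + g{\left(I{\left(-5,-2 \right)},-3 \right)}\right)}\right)^{2} = \left(- 12 i \sqrt{7} + \sqrt{-172 - 96}\right)^{2} = \left(- 12 i \sqrt{7} + \sqrt{-268}\right)^{2} = \left(- 12 i \sqrt{7} + 2 i \sqrt{67}\right)^{2}$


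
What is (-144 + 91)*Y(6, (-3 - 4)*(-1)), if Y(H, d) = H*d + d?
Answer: -2597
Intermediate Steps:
Y(H, d) = d + H*d
(-144 + 91)*Y(6, (-3 - 4)*(-1)) = (-144 + 91)*(((-3 - 4)*(-1))*(1 + 6)) = -53*(-7*(-1))*7 = -371*7 = -53*49 = -2597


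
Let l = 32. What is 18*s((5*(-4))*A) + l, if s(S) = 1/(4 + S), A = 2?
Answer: 63/2 ≈ 31.500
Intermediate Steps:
18*s((5*(-4))*A) + l = 18/(4 + (5*(-4))*2) + 32 = 18/(4 - 20*2) + 32 = 18/(4 - 40) + 32 = 18/(-36) + 32 = 18*(-1/36) + 32 = -1/2 + 32 = 63/2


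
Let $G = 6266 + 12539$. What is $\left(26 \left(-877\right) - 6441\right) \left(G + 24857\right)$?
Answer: $-1276807866$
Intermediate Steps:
$G = 18805$
$\left(26 \left(-877\right) - 6441\right) \left(G + 24857\right) = \left(26 \left(-877\right) - 6441\right) \left(18805 + 24857\right) = \left(-22802 - 6441\right) 43662 = \left(-29243\right) 43662 = -1276807866$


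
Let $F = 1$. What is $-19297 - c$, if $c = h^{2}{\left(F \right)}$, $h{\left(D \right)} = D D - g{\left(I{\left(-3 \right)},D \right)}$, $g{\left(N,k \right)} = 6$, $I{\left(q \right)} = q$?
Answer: $-19322$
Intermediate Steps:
$h{\left(D \right)} = -6 + D^{2}$ ($h{\left(D \right)} = D D - 6 = D^{2} - 6 = -6 + D^{2}$)
$c = 25$ ($c = \left(-6 + 1^{2}\right)^{2} = \left(-6 + 1\right)^{2} = \left(-5\right)^{2} = 25$)
$-19297 - c = -19297 - 25 = -19322$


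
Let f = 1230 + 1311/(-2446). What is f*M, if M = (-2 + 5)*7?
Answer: 63152649/2446 ≈ 25819.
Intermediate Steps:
M = 21 (M = 3*7 = 21)
f = 3007269/2446 (f = 1230 + 1311*(-1/2446) = 1230 - 1311/2446 = 3007269/2446 ≈ 1229.5)
f*M = (3007269/2446)*21 = 63152649/2446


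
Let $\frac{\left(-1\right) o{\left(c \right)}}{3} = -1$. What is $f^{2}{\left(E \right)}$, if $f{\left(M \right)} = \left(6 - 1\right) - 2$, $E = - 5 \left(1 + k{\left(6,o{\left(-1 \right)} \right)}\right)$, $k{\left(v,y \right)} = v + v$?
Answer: $9$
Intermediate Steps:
$o{\left(c \right)} = 3$ ($o{\left(c \right)} = \left(-3\right) \left(-1\right) = 3$)
$k{\left(v,y \right)} = 2 v$
$E = -65$ ($E = - 5 \left(1 + 2 \cdot 6\right) = - 5 \left(1 + 12\right) = \left(-5\right) 13 = -65$)
$f{\left(M \right)} = 3$ ($f{\left(M \right)} = 5 - 2 = 3$)
$f^{2}{\left(E \right)} = 3^{2} = 9$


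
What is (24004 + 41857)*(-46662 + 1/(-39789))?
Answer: -122279792883659/39789 ≈ -3.0732e+9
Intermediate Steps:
(24004 + 41857)*(-46662 + 1/(-39789)) = 65861*(-46662 - 1/39789) = 65861*(-1856634319/39789) = -122279792883659/39789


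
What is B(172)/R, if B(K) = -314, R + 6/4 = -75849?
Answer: 628/151701 ≈ 0.0041397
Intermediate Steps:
R = -151701/2 (R = -3/2 - 75849 = -151701/2 ≈ -75851.)
B(172)/R = -314/(-151701/2) = -314*(-2/151701) = 628/151701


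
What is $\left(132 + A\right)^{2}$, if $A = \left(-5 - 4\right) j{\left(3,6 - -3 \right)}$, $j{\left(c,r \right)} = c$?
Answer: $11025$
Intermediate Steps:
$A = -27$ ($A = \left(-5 - 4\right) 3 = \left(-9\right) 3 = -27$)
$\left(132 + A\right)^{2} = \left(132 - 27\right)^{2} = 105^{2} = 11025$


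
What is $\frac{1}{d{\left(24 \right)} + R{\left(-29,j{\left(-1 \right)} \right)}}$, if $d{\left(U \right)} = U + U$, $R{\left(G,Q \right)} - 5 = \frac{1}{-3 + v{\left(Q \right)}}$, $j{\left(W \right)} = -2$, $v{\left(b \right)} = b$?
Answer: $\frac{5}{264} \approx 0.018939$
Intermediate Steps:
$R{\left(G,Q \right)} = 5 + \frac{1}{-3 + Q}$
$d{\left(U \right)} = 2 U$
$\frac{1}{d{\left(24 \right)} + R{\left(-29,j{\left(-1 \right)} \right)}} = \frac{1}{2 \cdot 24 + \frac{-14 + 5 \left(-2\right)}{-3 - 2}} = \frac{1}{48 + \frac{-14 - 10}{-5}} = \frac{1}{48 - - \frac{24}{5}} = \frac{1}{48 + \frac{24}{5}} = \frac{1}{\frac{264}{5}} = \frac{5}{264}$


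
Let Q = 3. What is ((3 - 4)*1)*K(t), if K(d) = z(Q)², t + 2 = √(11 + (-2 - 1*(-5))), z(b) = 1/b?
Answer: -⅑ ≈ -0.11111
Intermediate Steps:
z(b) = 1/b
t = -2 + √14 (t = -2 + √(11 + (-2 - 1*(-5))) = -2 + √(11 + (-2 + 5)) = -2 + √(11 + 3) = -2 + √14 ≈ 1.7417)
K(d) = ⅑ (K(d) = (1/3)² = (⅓)² = ⅑)
((3 - 4)*1)*K(t) = ((3 - 4)*1)*(⅑) = -1*1*(⅑) = -1*⅑ = -⅑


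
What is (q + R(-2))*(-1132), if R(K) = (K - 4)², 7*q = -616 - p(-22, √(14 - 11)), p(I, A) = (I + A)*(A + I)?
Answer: 963332/7 - 49808*√3/7 ≈ 1.2529e+5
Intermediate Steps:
p(I, A) = (A + I)² (p(I, A) = (A + I)*(A + I) = (A + I)²)
q = -88 - (-22 + √3)²/7 (q = (-616 - (√(14 - 11) - 22)²)/7 = (-616 - (√3 - 22)²)/7 = (-616 - (-22 + √3)²)/7 = -88 - (-22 + √3)²/7 ≈ -146.68)
R(K) = (-4 + K)²
(q + R(-2))*(-1132) = ((-1103/7 + 44*√3/7) + (-4 - 2)²)*(-1132) = ((-1103/7 + 44*√3/7) + (-6)²)*(-1132) = ((-1103/7 + 44*√3/7) + 36)*(-1132) = (-851/7 + 44*√3/7)*(-1132) = 963332/7 - 49808*√3/7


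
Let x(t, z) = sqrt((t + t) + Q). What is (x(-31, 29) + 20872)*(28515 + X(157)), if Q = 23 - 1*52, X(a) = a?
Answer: 598441984 + 28672*I*sqrt(91) ≈ 5.9844e+8 + 2.7351e+5*I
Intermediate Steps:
Q = -29 (Q = 23 - 52 = -29)
x(t, z) = sqrt(-29 + 2*t) (x(t, z) = sqrt((t + t) - 29) = sqrt(2*t - 29) = sqrt(-29 + 2*t))
(x(-31, 29) + 20872)*(28515 + X(157)) = (sqrt(-29 + 2*(-31)) + 20872)*(28515 + 157) = (sqrt(-29 - 62) + 20872)*28672 = (sqrt(-91) + 20872)*28672 = (I*sqrt(91) + 20872)*28672 = (20872 + I*sqrt(91))*28672 = 598441984 + 28672*I*sqrt(91)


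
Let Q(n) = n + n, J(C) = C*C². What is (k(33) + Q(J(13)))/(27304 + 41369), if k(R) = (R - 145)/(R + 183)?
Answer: 10784/168561 ≈ 0.063977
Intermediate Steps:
k(R) = (-145 + R)/(183 + R)
J(C) = C³
Q(n) = 2*n
(k(33) + Q(J(13)))/(27304 + 41369) = ((-145 + 33)/(183 + 33) + 2*13³)/(27304 + 41369) = (-112/216 + 2*2197)/68673 = ((1/216)*(-112) + 4394)*(1/68673) = (-14/27 + 4394)*(1/68673) = (118624/27)*(1/68673) = 10784/168561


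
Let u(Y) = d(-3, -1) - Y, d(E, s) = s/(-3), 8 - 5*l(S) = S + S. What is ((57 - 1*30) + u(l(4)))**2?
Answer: 6724/9 ≈ 747.11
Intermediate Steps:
l(S) = 8/5 - 2*S/5 (l(S) = 8/5 - (S + S)/5 = 8/5 - 2*S/5)
d(E, s) = -s/3 (d(E, s) = s*(-1/3) = -s/3)
u(Y) = 1/3 - Y (u(Y) = -1/3*(-1) - Y = 1/3 - Y)
((57 - 1*30) + u(l(4)))**2 = ((57 - 1*30) + (1/3 - (8/5 - 2/5*4)))**2 = ((57 - 30) + (1/3 - (8/5 - 8/5)))**2 = (27 + (1/3 - 1*0))**2 = (27 + (1/3 + 0))**2 = (27 + 1/3)**2 = (82/3)**2 = 6724/9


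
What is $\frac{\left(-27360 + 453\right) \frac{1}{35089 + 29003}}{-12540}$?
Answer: $\frac{8969}{267904560} \approx 3.3478 \cdot 10^{-5}$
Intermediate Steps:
$\frac{\left(-27360 + 453\right) \frac{1}{35089 + 29003}}{-12540} = - \frac{26907}{64092} \left(- \frac{1}{12540}\right) = \left(-26907\right) \frac{1}{64092} \left(- \frac{1}{12540}\right) = \left(- \frac{8969}{21364}\right) \left(- \frac{1}{12540}\right) = \frac{8969}{267904560}$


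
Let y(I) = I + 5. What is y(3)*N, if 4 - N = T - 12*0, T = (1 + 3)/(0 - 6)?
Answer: 112/3 ≈ 37.333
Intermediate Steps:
y(I) = 5 + I
T = -⅔ (T = 4/(-6) = 4*(-⅙) = -⅔ ≈ -0.66667)
N = 14/3 (N = 4 - (-⅔ - 12*0) = 4 - (-⅔ + 0) = 4 - 1*(-⅔) = 4 + ⅔ = 14/3 ≈ 4.6667)
y(3)*N = (5 + 3)*(14/3) = 8*(14/3) = 112/3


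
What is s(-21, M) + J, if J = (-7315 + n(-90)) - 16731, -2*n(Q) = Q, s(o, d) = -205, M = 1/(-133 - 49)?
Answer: -24206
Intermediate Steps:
M = -1/182 (M = 1/(-182) = -1/182 ≈ -0.0054945)
n(Q) = -Q/2
J = -24001 (J = (-7315 - ½*(-90)) - 16731 = (-7315 + 45) - 16731 = -7270 - 16731 = -24001)
s(-21, M) + J = -205 - 24001 = -24206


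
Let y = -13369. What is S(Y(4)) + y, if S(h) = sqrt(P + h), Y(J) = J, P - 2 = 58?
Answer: -13361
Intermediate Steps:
P = 60 (P = 2 + 58 = 60)
S(h) = sqrt(60 + h)
S(Y(4)) + y = sqrt(60 + 4) - 13369 = sqrt(64) - 13369 = 8 - 13369 = -13361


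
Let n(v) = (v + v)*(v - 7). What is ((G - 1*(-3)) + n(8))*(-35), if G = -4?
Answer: -525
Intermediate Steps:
n(v) = 2*v*(-7 + v) (n(v) = (2*v)*(-7 + v) = 2*v*(-7 + v))
((G - 1*(-3)) + n(8))*(-35) = ((-4 - 1*(-3)) + 2*8*(-7 + 8))*(-35) = ((-4 + 3) + 2*8*1)*(-35) = (-1 + 16)*(-35) = 15*(-35) = -525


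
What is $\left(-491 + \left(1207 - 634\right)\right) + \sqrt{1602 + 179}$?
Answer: $82 + \sqrt{1781} \approx 124.2$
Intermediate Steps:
$\left(-491 + \left(1207 - 634\right)\right) + \sqrt{1602 + 179} = \left(-491 + 573\right) + \sqrt{1781} = 82 + \sqrt{1781}$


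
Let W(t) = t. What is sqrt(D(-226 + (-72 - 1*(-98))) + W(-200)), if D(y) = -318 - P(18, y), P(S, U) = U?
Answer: I*sqrt(318) ≈ 17.833*I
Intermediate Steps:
D(y) = -318 - y
sqrt(D(-226 + (-72 - 1*(-98))) + W(-200)) = sqrt((-318 - (-226 + (-72 - 1*(-98)))) - 200) = sqrt((-318 - (-226 + (-72 + 98))) - 200) = sqrt((-318 - (-226 + 26)) - 200) = sqrt((-318 - 1*(-200)) - 200) = sqrt((-318 + 200) - 200) = sqrt(-118 - 200) = sqrt(-318) = I*sqrt(318)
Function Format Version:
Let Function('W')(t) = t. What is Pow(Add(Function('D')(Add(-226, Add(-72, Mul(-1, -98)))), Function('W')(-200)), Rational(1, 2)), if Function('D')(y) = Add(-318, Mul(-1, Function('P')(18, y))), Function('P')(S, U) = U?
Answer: Mul(I, Pow(318, Rational(1, 2))) ≈ Mul(17.833, I)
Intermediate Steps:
Function('D')(y) = Add(-318, Mul(-1, y))
Pow(Add(Function('D')(Add(-226, Add(-72, Mul(-1, -98)))), Function('W')(-200)), Rational(1, 2)) = Pow(Add(Add(-318, Mul(-1, Add(-226, Add(-72, Mul(-1, -98))))), -200), Rational(1, 2)) = Pow(Add(Add(-318, Mul(-1, Add(-226, Add(-72, 98)))), -200), Rational(1, 2)) = Pow(Add(Add(-318, Mul(-1, Add(-226, 26))), -200), Rational(1, 2)) = Pow(Add(Add(-318, Mul(-1, -200)), -200), Rational(1, 2)) = Pow(Add(Add(-318, 200), -200), Rational(1, 2)) = Pow(Add(-118, -200), Rational(1, 2)) = Pow(-318, Rational(1, 2)) = Mul(I, Pow(318, Rational(1, 2)))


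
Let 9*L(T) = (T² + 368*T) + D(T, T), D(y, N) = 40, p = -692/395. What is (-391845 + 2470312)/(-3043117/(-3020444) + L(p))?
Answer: -419789264274759300/13297790957159 ≈ -31568.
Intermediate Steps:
p = -692/395 (p = -692*1/395 = -692/395 ≈ -1.7519)
L(T) = 40/9 + T²/9 + 368*T/9 (L(T) = ((T² + 368*T) + 40)/9 = (40 + T² + 368*T)/9 = 40/9 + T²/9 + 368*T/9)
(-391845 + 2470312)/(-3043117/(-3020444) + L(p)) = (-391845 + 2470312)/(-3043117/(-3020444) + (40/9 + (-692/395)²/9 + (368/9)*(-692/395))) = 2078467/(-3043117*(-1/3020444) + (40/9 + (⅑)*(478864/156025) - 254656/3555)) = 2078467/(434731/431492 + (40/9 + 478864/1404225 - 254656/3555)) = 2078467/(434731/431492 - 31289752/468075) = 2078467/(-13297790957159/201970617900) = 2078467*(-201970617900/13297790957159) = -419789264274759300/13297790957159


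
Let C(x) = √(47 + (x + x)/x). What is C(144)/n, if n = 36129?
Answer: 7/36129 ≈ 0.00019375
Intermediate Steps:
C(x) = 7 (C(x) = √(47 + (2*x)/x) = √(47 + 2) = √49 = 7)
C(144)/n = 7/36129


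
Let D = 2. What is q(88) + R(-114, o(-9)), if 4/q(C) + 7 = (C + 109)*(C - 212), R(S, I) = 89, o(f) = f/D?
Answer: 2174711/24435 ≈ 89.000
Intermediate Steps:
o(f) = f/2
q(C) = 4/(-7 + (-212 + C)*(109 + C)) (q(C) = 4/(-7 + (C + 109)*(C - 212)) = 4/(-7 + (109 + C)*(-212 + C)) = 4/(-7 + (-212 + C)*(109 + C)))
q(88) + R(-114, o(-9)) = 4/(-23115 + 88² - 103*88) + 89 = 4/(-23115 + 7744 - 9064) + 89 = 4/(-24435) + 89 = 4*(-1/24435) + 89 = -4/24435 + 89 = 2174711/24435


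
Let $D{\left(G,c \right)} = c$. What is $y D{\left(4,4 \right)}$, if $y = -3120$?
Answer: $-12480$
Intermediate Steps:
$y D{\left(4,4 \right)} = \left(-3120\right) 4 = -12480$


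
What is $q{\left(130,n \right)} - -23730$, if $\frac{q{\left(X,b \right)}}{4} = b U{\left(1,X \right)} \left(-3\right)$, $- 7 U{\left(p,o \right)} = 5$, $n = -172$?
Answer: $\frac{155790}{7} \approx 22256.0$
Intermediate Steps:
$U{\left(p,o \right)} = - \frac{5}{7}$ ($U{\left(p,o \right)} = \left(- \frac{1}{7}\right) 5 = - \frac{5}{7}$)
$q{\left(X,b \right)} = \frac{60 b}{7}$ ($q{\left(X,b \right)} = 4 b \left(- \frac{5}{7}\right) \left(-3\right) = 4 - \frac{5 b}{7} \left(-3\right) = 4 \frac{15 b}{7} = \frac{60 b}{7}$)
$q{\left(130,n \right)} - -23730 = \frac{60}{7} \left(-172\right) - -23730 = - \frac{10320}{7} + 23730 = \frac{155790}{7}$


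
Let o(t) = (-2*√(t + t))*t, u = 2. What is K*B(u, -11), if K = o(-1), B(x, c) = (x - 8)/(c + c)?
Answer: 6*I*√2/11 ≈ 0.77139*I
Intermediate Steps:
o(t) = -2*√2*t^(3/2) (o(t) = (-2*√2*√t)*t = -2*√2*t^(3/2))
B(x, c) = (-8 + x)/(2*c) (B(x, c) = (-8 + x)/((2*c)) = (-8 + x)*(1/(2*c)) = (-8 + x)/(2*c))
K = 2*I*√2 (K = -2*√2*(-1)^(3/2) = -2*√2*(-I) = 2*I*√2 ≈ 2.8284*I)
K*B(u, -11) = (2*I*√2)*((½)*(-8 + 2)/(-11)) = (2*I*√2)*((½)*(-1/11)*(-6)) = (2*I*√2)*(3/11) = 6*I*√2/11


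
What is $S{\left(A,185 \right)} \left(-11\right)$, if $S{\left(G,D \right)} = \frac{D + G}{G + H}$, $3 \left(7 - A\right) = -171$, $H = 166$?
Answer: $- \frac{2739}{230} \approx -11.909$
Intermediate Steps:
$A = 64$ ($A = 7 - -57 = 7 + 57 = 64$)
$S{\left(G,D \right)} = \frac{D + G}{166 + G}$ ($S{\left(G,D \right)} = \frac{D + G}{G + 166} = \frac{D + G}{166 + G}$)
$S{\left(A,185 \right)} \left(-11\right) = \frac{185 + 64}{166 + 64} \left(-11\right) = \frac{1}{230} \cdot 249 \left(-11\right) = \frac{249}{230} \left(-11\right) = - \frac{2739}{230}$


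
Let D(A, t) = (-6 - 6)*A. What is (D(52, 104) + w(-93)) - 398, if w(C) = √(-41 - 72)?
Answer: -1022 + I*√113 ≈ -1022.0 + 10.63*I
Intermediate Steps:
w(C) = I*√113 (w(C) = √(-113) = I*√113)
D(A, t) = -12*A
(D(52, 104) + w(-93)) - 398 = (-12*52 + I*√113) - 398 = (-624 + I*√113) - 398 = -1022 + I*√113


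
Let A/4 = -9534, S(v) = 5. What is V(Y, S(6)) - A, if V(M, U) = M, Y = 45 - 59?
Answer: 38122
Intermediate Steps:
Y = -14
A = -38136 (A = 4*(-9534) = -38136)
V(Y, S(6)) - A = -14 - 1*(-38136) = -14 + 38136 = 38122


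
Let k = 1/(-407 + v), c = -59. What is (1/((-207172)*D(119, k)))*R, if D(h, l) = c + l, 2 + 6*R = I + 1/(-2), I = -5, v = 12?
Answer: -1975/19313402528 ≈ -1.0226e-7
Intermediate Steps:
R = -5/4 (R = -1/3 + (-5 + 1/(-2))/6 = -1/3 + (-5 + 1*(-1/2))/6 = -1/3 + (-5 - 1/2)/6 = -1/3 + (1/6)*(-11/2) = -1/3 - 11/12 = -5/4 ≈ -1.2500)
k = -1/395 (k = 1/(-407 + 12) = 1/(-395) = -1/395 ≈ -0.0025316)
D(h, l) = -59 + l
(1/((-207172)*D(119, k)))*R = (1/((-207172)*(-59 - 1/395)))*(-5/4) = -1/(207172*(-23306/395))*(-5/4) = -1/207172*(-395/23306)*(-5/4) = (395/4828350632)*(-5/4) = -1975/19313402528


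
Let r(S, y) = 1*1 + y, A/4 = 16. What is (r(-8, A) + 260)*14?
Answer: 4550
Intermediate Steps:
A = 64 (A = 4*16 = 64)
r(S, y) = 1 + y
(r(-8, A) + 260)*14 = ((1 + 64) + 260)*14 = (65 + 260)*14 = 325*14 = 4550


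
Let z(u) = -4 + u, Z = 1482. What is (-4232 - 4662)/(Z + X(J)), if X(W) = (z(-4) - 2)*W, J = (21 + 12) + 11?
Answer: -4447/521 ≈ -8.5355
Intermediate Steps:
J = 44 (J = 33 + 11 = 44)
X(W) = -10*W (X(W) = ((-4 - 4) - 2)*W = (-8 - 2)*W = -10*W)
(-4232 - 4662)/(Z + X(J)) = (-4232 - 4662)/(1482 - 10*44) = -8894/(1482 - 440) = -8894/1042 = -8894*1/1042 = -4447/521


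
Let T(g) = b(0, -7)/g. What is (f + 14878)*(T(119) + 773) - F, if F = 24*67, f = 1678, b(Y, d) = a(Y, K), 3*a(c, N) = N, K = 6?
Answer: 1522778532/119 ≈ 1.2796e+7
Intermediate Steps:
a(c, N) = N/3
b(Y, d) = 2 (b(Y, d) = (1/3)*6 = 2)
T(g) = 2/g
F = 1608
(f + 14878)*(T(119) + 773) - F = (1678 + 14878)*(2/119 + 773) - 1*1608 = 16556*(2*(1/119) + 773) - 1608 = 16556*(2/119 + 773) - 1608 = 16556*(91989/119) - 1608 = 1522969884/119 - 1608 = 1522778532/119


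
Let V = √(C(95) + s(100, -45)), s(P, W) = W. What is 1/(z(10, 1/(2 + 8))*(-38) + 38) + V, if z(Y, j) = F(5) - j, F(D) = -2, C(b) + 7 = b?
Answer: 5/589 + √43 ≈ 6.5659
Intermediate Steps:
C(b) = -7 + b
z(Y, j) = -2 - j
V = √43 (V = √((-7 + 95) - 45) = √(88 - 45) = √43 ≈ 6.5574)
1/(z(10, 1/(2 + 8))*(-38) + 38) + V = 1/((-2 - 1/(2 + 8))*(-38) + 38) + √43 = 1/((-2 - 1/10)*(-38) + 38) + √43 = 1/((-2 - 1*⅒)*(-38) + 38) + √43 = 1/((-2 - ⅒)*(-38) + 38) + √43 = 1/(-21/10*(-38) + 38) + √43 = 1/(399/5 + 38) + √43 = 1/(589/5) + √43 = 5/589 + √43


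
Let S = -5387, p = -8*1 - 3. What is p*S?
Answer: 59257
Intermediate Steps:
p = -11 (p = -8 - 3 = -11)
p*S = -11*(-5387) = 59257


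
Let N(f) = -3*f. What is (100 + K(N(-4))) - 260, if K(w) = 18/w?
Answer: -317/2 ≈ -158.50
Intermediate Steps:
(100 + K(N(-4))) - 260 = (100 + 18/((-3*(-4)))) - 260 = (100 + 18/12) - 260 = (100 + 18*(1/12)) - 260 = (100 + 3/2) - 260 = 203/2 - 260 = -317/2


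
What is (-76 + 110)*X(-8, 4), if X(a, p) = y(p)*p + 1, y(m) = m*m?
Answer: 2210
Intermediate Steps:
y(m) = m²
X(a, p) = 1 + p³ (X(a, p) = p²*p + 1 = p³ + 1 = 1 + p³)
(-76 + 110)*X(-8, 4) = (-76 + 110)*(1 + 4³) = 34*(1 + 64) = 34*65 = 2210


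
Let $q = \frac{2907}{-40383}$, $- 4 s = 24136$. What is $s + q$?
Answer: $- \frac{27074881}{4487} \approx -6034.1$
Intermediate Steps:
$s = -6034$ ($s = \left(- \frac{1}{4}\right) 24136 = -6034$)
$q = - \frac{323}{4487}$ ($q = 2907 \left(- \frac{1}{40383}\right) = - \frac{323}{4487} \approx -0.071986$)
$s + q = -6034 - \frac{323}{4487} = - \frac{27074881}{4487}$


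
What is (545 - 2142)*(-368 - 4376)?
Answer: 7576168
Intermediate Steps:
(545 - 2142)*(-368 - 4376) = -1597*(-4744) = 7576168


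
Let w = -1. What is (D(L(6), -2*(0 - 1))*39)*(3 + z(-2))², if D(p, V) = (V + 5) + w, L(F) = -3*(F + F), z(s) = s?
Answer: 234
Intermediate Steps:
L(F) = -6*F
D(p, V) = 4 + V (D(p, V) = (V + 5) - 1 = (5 + V) - 1 = 4 + V)
(D(L(6), -2*(0 - 1))*39)*(3 + z(-2))² = ((4 - 2*(0 - 1))*39)*(3 - 2)² = ((4 - 2*(-1))*39)*1² = ((4 + 2)*39)*1 = (6*39)*1 = 234*1 = 234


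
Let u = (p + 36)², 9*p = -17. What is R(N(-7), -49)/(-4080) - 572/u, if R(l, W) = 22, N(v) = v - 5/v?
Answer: -95554019/192267960 ≈ -0.49698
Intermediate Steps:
p = -17/9 (p = (⅑)*(-17) = -17/9 ≈ -1.8889)
u = 94249/81 (u = (-17/9 + 36)² = (307/9)² = 94249/81 ≈ 1163.6)
R(N(-7), -49)/(-4080) - 572/u = 22/(-4080) - 572/94249/81 = 22*(-1/4080) - 572*81/94249 = -11/2040 - 46332/94249 = -95554019/192267960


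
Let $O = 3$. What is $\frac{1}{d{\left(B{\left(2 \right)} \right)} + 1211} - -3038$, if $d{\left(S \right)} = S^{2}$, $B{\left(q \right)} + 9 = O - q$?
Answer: $\frac{3873451}{1275} \approx 3038.0$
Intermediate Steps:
$B{\left(q \right)} = -6 - q$ ($B{\left(q \right)} = -9 - \left(-3 + q\right) = -6 - q$)
$\frac{1}{d{\left(B{\left(2 \right)} \right)} + 1211} - -3038 = \frac{1}{\left(-6 - 2\right)^{2} + 1211} - -3038 = \frac{1}{\left(-6 - 2\right)^{2} + 1211} + 3038 = \frac{1}{\left(-8\right)^{2} + 1211} + 3038 = \frac{1}{64 + 1211} + 3038 = \frac{1}{1275} + 3038 = \frac{3873451}{1275}$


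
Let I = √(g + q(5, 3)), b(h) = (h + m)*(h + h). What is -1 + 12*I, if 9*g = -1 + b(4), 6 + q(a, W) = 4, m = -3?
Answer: -1 + 4*I*√11 ≈ -1.0 + 13.266*I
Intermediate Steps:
q(a, W) = -2 (q(a, W) = -6 + 4 = -2)
b(h) = 2*h*(-3 + h) (b(h) = (h - 3)*(h + h) = (-3 + h)*(2*h) = 2*h*(-3 + h))
g = 7/9 (g = (-1 + 2*4*(-3 + 4))/9 = (-1 + 2*4*1)/9 = (-1 + 8)/9 = (⅑)*7 = 7/9 ≈ 0.77778)
I = I*√11/3 (I = √(7/9 - 2) = √(-11/9) = I*√11/3 ≈ 1.1055*I)
-1 + 12*I = -1 + 12*(I*√11/3) = -1 + 4*I*√11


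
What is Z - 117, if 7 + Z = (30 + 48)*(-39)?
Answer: -3166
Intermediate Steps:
Z = -3049 (Z = -7 + (30 + 48)*(-39) = -7 + 78*(-39) = -7 - 3042 = -3049)
Z - 117 = -3049 - 117 = -3166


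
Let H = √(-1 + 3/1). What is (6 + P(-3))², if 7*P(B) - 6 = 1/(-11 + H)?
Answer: 32501403/693889 - 11402*√2/693889 ≈ 46.816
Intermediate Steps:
H = √2 (H = √(-1 + 3*1) = √(-1 + 3) = √2 ≈ 1.4142)
P(B) = 6/7 + 1/(7*(-11 + √2))
(6 + P(-3))² = (6 + (703/833 - √2/833))² = (5701/833 - √2/833)²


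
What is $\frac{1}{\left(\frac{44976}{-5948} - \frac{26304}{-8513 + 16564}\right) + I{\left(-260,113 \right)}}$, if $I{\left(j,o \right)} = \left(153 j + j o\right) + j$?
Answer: $- \frac{11971837}{831214564032} \approx -1.4403 \cdot 10^{-5}$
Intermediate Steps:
$I{\left(j,o \right)} = 154 j + j o$
$\frac{1}{\left(\frac{44976}{-5948} - \frac{26304}{-8513 + 16564}\right) + I{\left(-260,113 \right)}} = \frac{1}{\left(\frac{44976}{-5948} - \frac{26304}{-8513 + 16564}\right) - 260 \left(154 + 113\right)} = \frac{1}{\left(44976 \left(- \frac{1}{5948}\right) - \frac{26304}{8051}\right) - 69420} = \frac{1}{\left(- \frac{11244}{1487} - \frac{26304}{8051}\right) - 69420} = \frac{1}{- \frac{129639492}{11971837} - 69420} = \frac{1}{- \frac{831214564032}{11971837}} = - \frac{11971837}{831214564032}$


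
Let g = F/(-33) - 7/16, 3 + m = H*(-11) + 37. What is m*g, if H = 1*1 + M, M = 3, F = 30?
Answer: 1185/88 ≈ 13.466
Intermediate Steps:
H = 4 (H = 1*1 + 3 = 1 + 3 = 4)
m = -10 (m = -3 + (4*(-11) + 37) = -3 + (-44 + 37) = -3 - 7 = -10)
g = -237/176 (g = 30/(-33) - 7/16 = 30*(-1/33) - 7*1/16 = -10/11 - 7/16 = -237/176 ≈ -1.3466)
m*g = -10*(-237/176) = 1185/88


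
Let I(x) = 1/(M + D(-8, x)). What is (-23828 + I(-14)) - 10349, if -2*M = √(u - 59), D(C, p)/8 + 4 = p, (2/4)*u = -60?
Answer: (-34177*√179 + 9842978*I)/(√179 - 288*I) ≈ -34177.0 + 0.00032139*I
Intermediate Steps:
u = -120 (u = 2*(-60) = -120)
D(C, p) = -32 + 8*p
M = -I*√179/2 (M = -√(-120 - 59)/2 = -I*√179/2 ≈ -6.6895*I)
I(x) = 1/(-32 + 8*x - I*√179/2) (I(x) = 1/(-I*√179/2 + (-32 + 8*x)) = 1/(-32 + 8*x - I*√179/2))
(-23828 + I(-14)) - 10349 = (-23828 + 2/(-64 + 16*(-14) - I*√179)) - 10349 = (-23828 + 2/(-64 - 224 - I*√179)) - 10349 = (-23828 + 2/(-288 - I*√179)) - 10349 = -34177 + 2/(-288 - I*√179)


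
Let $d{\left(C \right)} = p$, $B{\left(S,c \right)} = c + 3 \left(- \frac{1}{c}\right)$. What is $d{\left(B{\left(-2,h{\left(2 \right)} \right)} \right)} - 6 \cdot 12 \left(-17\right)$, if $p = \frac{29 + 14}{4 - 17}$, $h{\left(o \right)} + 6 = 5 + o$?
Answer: $\frac{15869}{13} \approx 1220.7$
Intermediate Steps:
$h{\left(o \right)} = -1 + o$ ($h{\left(o \right)} = -6 + \left(5 + o\right) = -1 + o$)
$B{\left(S,c \right)} = c - \frac{3}{c}$
$p = - \frac{43}{13}$ ($p = \frac{43}{-13} = 43 \left(- \frac{1}{13}\right) = - \frac{43}{13} \approx -3.3077$)
$d{\left(C \right)} = - \frac{43}{13}$
$d{\left(B{\left(-2,h{\left(2 \right)} \right)} \right)} - 6 \cdot 12 \left(-17\right) = - \frac{43}{13} - 6 \cdot 12 \left(-17\right) = - \frac{43}{13} - 72 \left(-17\right) = - \frac{43}{13} - -1224 = - \frac{43}{13} + 1224 = \frac{15869}{13}$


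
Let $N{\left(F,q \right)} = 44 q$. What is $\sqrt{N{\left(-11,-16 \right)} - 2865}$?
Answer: $i \sqrt{3569} \approx 59.741 i$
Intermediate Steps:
$\sqrt{N{\left(-11,-16 \right)} - 2865} = \sqrt{44 \left(-16\right) - 2865} = \sqrt{-704 - 2865} = \sqrt{-3569} = i \sqrt{3569}$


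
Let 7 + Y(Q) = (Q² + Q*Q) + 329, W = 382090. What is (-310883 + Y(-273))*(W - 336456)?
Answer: -7370027902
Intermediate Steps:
Y(Q) = 322 + 2*Q² (Y(Q) = -7 + ((Q² + Q*Q) + 329) = -7 + ((Q² + Q²) + 329) = -7 + (2*Q² + 329) = -7 + (329 + 2*Q²) = 322 + 2*Q²)
(-310883 + Y(-273))*(W - 336456) = (-310883 + (322 + 2*(-273)²))*(382090 - 336456) = (-310883 + (322 + 2*74529))*45634 = (-310883 + (322 + 149058))*45634 = (-310883 + 149380)*45634 = -161503*45634 = -7370027902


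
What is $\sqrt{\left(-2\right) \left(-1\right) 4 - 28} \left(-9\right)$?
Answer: $- 18 i \sqrt{5} \approx - 40.249 i$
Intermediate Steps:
$\sqrt{\left(-2\right) \left(-1\right) 4 - 28} \left(-9\right) = \sqrt{2 \cdot 4 - 28} \left(-9\right) = \sqrt{8 - 28} \left(-9\right) = \sqrt{-20} \left(-9\right) = 2 i \sqrt{5} \left(-9\right) = - 18 i \sqrt{5}$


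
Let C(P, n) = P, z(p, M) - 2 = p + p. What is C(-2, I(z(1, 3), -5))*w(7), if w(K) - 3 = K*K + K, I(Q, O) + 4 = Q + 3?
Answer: -118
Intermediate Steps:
z(p, M) = 2 + 2*p (z(p, M) = 2 + (p + p) = 2 + 2*p)
I(Q, O) = -1 + Q (I(Q, O) = -4 + (Q + 3) = -4 + (3 + Q) = -1 + Q)
w(K) = 3 + K + K**2 (w(K) = 3 + (K*K + K) = 3 + (K**2 + K) = 3 + (K + K**2) = 3 + K + K**2)
C(-2, I(z(1, 3), -5))*w(7) = -2*(3 + 7 + 7**2) = -2*(3 + 7 + 49) = -2*59 = -118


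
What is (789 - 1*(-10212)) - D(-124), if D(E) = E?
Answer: 11125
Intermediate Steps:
(789 - 1*(-10212)) - D(-124) = (789 - 1*(-10212)) - 1*(-124) = (789 + 10212) + 124 = 11001 + 124 = 11125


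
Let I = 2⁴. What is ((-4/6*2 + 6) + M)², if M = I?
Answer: 3844/9 ≈ 427.11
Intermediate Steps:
I = 16
M = 16
((-4/6*2 + 6) + M)² = ((-4/6*2 + 6) + 16)² = ((-4*⅙*2 + 6) + 16)² = ((-⅔*2 + 6) + 16)² = ((-4/3 + 6) + 16)² = (14/3 + 16)² = (62/3)² = 3844/9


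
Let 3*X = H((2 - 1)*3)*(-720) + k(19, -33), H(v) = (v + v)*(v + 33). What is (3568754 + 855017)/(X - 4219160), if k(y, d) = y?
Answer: -13271313/12812981 ≈ -1.0358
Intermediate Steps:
H(v) = 2*v*(33 + v) (H(v) = (2*v)*(33 + v) = 2*v*(33 + v))
X = -155501/3 (X = ((2*((2 - 1)*3)*(33 + (2 - 1)*3))*(-720) + 19)/3 = ((2*(1*3)*(33 + 1*3))*(-720) + 19)/3 = ((2*3*(33 + 3))*(-720) + 19)/3 = ((2*3*36)*(-720) + 19)/3 = (216*(-720) + 19)/3 = (-155520 + 19)/3 = (1/3)*(-155501) = -155501/3 ≈ -51834.)
(3568754 + 855017)/(X - 4219160) = (3568754 + 855017)/(-155501/3 - 4219160) = 4423771/(-12812981/3) = 4423771*(-3/12812981) = -13271313/12812981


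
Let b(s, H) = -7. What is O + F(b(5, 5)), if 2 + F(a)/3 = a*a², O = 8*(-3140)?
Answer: -26155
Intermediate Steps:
O = -25120
F(a) = -6 + 3*a³ (F(a) = -6 + 3*(a*a²) = -6 + 3*a³)
O + F(b(5, 5)) = -25120 + (-6 + 3*(-7)³) = -25120 + (-6 + 3*(-343)) = -25120 + (-6 - 1029) = -25120 - 1035 = -26155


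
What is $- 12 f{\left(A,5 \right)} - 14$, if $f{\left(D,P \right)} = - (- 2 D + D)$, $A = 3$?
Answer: $-50$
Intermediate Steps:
$f{\left(D,P \right)} = D$ ($f{\left(D,P \right)} = - \left(-1\right) D = D$)
$- 12 f{\left(A,5 \right)} - 14 = \left(-12\right) 3 - 14 = -36 - 14 = -50$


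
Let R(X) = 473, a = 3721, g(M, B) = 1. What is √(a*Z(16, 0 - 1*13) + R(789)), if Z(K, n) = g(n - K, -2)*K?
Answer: √60009 ≈ 244.97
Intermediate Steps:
Z(K, n) = K (Z(K, n) = 1*K = K)
√(a*Z(16, 0 - 1*13) + R(789)) = √(3721*16 + 473) = √(59536 + 473) = √60009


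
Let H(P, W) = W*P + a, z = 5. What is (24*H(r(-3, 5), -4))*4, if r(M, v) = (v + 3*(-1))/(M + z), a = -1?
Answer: -480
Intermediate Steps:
r(M, v) = (-3 + v)/(5 + M) (r(M, v) = (v + 3*(-1))/(M + 5) = (v - 3)/(5 + M) = (-3 + v)/(5 + M))
H(P, W) = -1 + P*W (H(P, W) = W*P - 1 = P*W - 1 = -1 + P*W)
(24*H(r(-3, 5), -4))*4 = (24*(-1 + ((-3 + 5)/(5 - 3))*(-4)))*4 = (24*(-1 + (2/2)*(-4)))*4 = (24*(-1 + ((½)*2)*(-4)))*4 = (24*(-1 + 1*(-4)))*4 = (24*(-1 - 4))*4 = (24*(-5))*4 = -120*4 = -480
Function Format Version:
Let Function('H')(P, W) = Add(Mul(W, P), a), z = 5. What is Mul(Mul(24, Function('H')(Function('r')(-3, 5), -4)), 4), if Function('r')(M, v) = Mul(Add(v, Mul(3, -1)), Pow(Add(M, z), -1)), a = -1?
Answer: -480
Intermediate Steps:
Function('r')(M, v) = Mul(Pow(Add(5, M), -1), Add(-3, v)) (Function('r')(M, v) = Mul(Add(v, Mul(3, -1)), Pow(Add(M, 5), -1)) = Mul(Add(v, -3), Pow(Add(5, M), -1)) = Mul(Add(-3, v), Pow(Add(5, M), -1)) = Mul(Pow(Add(5, M), -1), Add(-3, v)))
Function('H')(P, W) = Add(-1, Mul(P, W)) (Function('H')(P, W) = Add(Mul(W, P), -1) = Add(Mul(P, W), -1) = Add(-1, Mul(P, W)))
Mul(Mul(24, Function('H')(Function('r')(-3, 5), -4)), 4) = Mul(Mul(24, Add(-1, Mul(Mul(Pow(Add(5, -3), -1), Add(-3, 5)), -4))), 4) = Mul(Mul(24, Add(-1, Mul(Mul(Pow(2, -1), 2), -4))), 4) = Mul(Mul(24, Add(-1, Mul(Mul(Rational(1, 2), 2), -4))), 4) = Mul(Mul(24, Add(-1, Mul(1, -4))), 4) = Mul(Mul(24, Add(-1, -4)), 4) = Mul(Mul(24, -5), 4) = Mul(-120, 4) = -480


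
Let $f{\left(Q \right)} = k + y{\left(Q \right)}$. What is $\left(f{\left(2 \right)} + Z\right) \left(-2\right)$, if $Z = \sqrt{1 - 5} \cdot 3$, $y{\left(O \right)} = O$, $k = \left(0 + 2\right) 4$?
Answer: $-20 - 12 i \approx -20.0 - 12.0 i$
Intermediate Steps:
$k = 8$ ($k = 2 \cdot 4 = 8$)
$Z = 6 i$ ($Z = \sqrt{-4} \cdot 3 = 2 i 3 = 6 i \approx 6.0 i$)
$f{\left(Q \right)} = 8 + Q$
$\left(f{\left(2 \right)} + Z\right) \left(-2\right) = \left(\left(8 + 2\right) + 6 i\right) \left(-2\right) = \left(10 + 6 i\right) \left(-2\right) = -20 - 12 i$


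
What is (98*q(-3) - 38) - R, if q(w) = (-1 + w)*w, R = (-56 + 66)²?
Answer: 1038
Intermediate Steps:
R = 100 (R = 10² = 100)
q(w) = w*(-1 + w)
(98*q(-3) - 38) - R = (98*(-3*(-1 - 3)) - 38) - 1*100 = (98*(-3*(-4)) - 38) - 100 = (98*12 - 38) - 100 = (1176 - 38) - 100 = 1138 - 100 = 1038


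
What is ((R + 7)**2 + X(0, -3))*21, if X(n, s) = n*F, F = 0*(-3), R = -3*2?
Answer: 21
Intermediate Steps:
R = -6
F = 0
X(n, s) = 0 (X(n, s) = n*0 = 0)
((R + 7)**2 + X(0, -3))*21 = ((-6 + 7)**2 + 0)*21 = (1**2 + 0)*21 = (1 + 0)*21 = 1*21 = 21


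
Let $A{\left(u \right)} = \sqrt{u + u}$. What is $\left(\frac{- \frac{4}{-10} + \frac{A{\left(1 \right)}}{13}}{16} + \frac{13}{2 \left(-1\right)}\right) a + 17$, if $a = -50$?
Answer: $\frac{1363}{4} - \frac{25 \sqrt{2}}{104} \approx 340.41$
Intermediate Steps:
$A{\left(u \right)} = \sqrt{2} \sqrt{u}$ ($A{\left(u \right)} = \sqrt{2 u} = \sqrt{2} \sqrt{u}$)
$\left(\frac{- \frac{4}{-10} + \frac{A{\left(1 \right)}}{13}}{16} + \frac{13}{2 \left(-1\right)}\right) a + 17 = \left(\frac{- \frac{4}{-10} + \frac{\sqrt{2} \sqrt{1}}{13}}{16} + \frac{13}{2 \left(-1\right)}\right) \left(-50\right) + 17 = \left(\left(\left(-4\right) \left(- \frac{1}{10}\right) + \sqrt{2} \cdot 1 \cdot \frac{1}{13}\right) \frac{1}{16} + \frac{13}{-2}\right) \left(-50\right) + 17 = \left(\left(\frac{2}{5} + \sqrt{2} \cdot \frac{1}{13}\right) \frac{1}{16} + 13 \left(- \frac{1}{2}\right)\right) \left(-50\right) + 17 = \left(\left(\frac{2}{5} + \frac{\sqrt{2}}{13}\right) \frac{1}{16} - \frac{13}{2}\right) \left(-50\right) + 17 = \left(\left(\frac{1}{40} + \frac{\sqrt{2}}{208}\right) - \frac{13}{2}\right) \left(-50\right) + 17 = \left(- \frac{259}{40} + \frac{\sqrt{2}}{208}\right) \left(-50\right) + 17 = \left(\frac{1295}{4} - \frac{25 \sqrt{2}}{104}\right) + 17 = \frac{1363}{4} - \frac{25 \sqrt{2}}{104}$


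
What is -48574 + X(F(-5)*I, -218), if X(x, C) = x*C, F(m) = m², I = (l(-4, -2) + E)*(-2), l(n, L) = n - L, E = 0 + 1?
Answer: -59474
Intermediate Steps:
E = 1
I = 2 (I = ((-4 - 1*(-2)) + 1)*(-2) = ((-4 + 2) + 1)*(-2) = (-2 + 1)*(-2) = -1*(-2) = 2)
X(x, C) = C*x
-48574 + X(F(-5)*I, -218) = -48574 - 218*(-5)²*2 = -48574 - 5450*2 = -48574 - 218*50 = -48574 - 10900 = -59474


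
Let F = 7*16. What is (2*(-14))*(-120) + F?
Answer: 3472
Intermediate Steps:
F = 112
(2*(-14))*(-120) + F = (2*(-14))*(-120) + 112 = -28*(-120) + 112 = 3360 + 112 = 3472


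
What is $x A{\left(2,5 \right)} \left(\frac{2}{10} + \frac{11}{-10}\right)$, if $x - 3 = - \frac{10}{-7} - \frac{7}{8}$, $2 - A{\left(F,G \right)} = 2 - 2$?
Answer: $- \frac{1791}{280} \approx -6.3964$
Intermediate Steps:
$A{\left(F,G \right)} = 2$ ($A{\left(F,G \right)} = 2 - \left(2 - 2\right) = 2 - 0 = 2 + 0 = 2$)
$x = \frac{199}{56}$ ($x = 3 - \left(- \frac{10}{7} + \frac{7}{8}\right) = 3 - - \frac{31}{56} = 3 + \left(\frac{10}{7} - \frac{7}{8}\right) = 3 + \frac{31}{56} = \frac{199}{56} \approx 3.5536$)
$x A{\left(2,5 \right)} \left(\frac{2}{10} + \frac{11}{-10}\right) = \frac{199}{56} \cdot 2 \left(\frac{2}{10} + \frac{11}{-10}\right) = \frac{199 \left(2 \cdot \frac{1}{10} + 11 \left(- \frac{1}{10}\right)\right)}{28} = \frac{199 \left(\frac{1}{5} - \frac{11}{10}\right)}{28} = \frac{199}{28} \left(- \frac{9}{10}\right) = - \frac{1791}{280}$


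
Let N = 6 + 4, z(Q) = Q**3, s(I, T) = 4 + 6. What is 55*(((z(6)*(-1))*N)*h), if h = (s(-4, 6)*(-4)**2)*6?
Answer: -114048000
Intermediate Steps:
s(I, T) = 10
N = 10
h = 960 (h = (10*(-4)**2)*6 = (10*16)*6 = 160*6 = 960)
55*(((z(6)*(-1))*N)*h) = 55*(((6**3*(-1))*10)*960) = 55*(((216*(-1))*10)*960) = 55*(-216*10*960) = 55*(-2160*960) = 55*(-2073600) = -114048000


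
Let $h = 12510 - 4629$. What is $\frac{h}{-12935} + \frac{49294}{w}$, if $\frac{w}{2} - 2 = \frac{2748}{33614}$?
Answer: $\frac{5357946198187}{452569780} \approx 11839.0$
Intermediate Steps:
$w = \frac{69976}{16807}$ ($w = 4 + 2 \cdot \frac{2748}{33614} = 4 + 2 \cdot 2748 \cdot \frac{1}{33614} = 4 + 2 \cdot \frac{1374}{16807} = 4 + \frac{2748}{16807} = \frac{69976}{16807} \approx 4.1635$)
$h = 7881$
$\frac{h}{-12935} + \frac{49294}{w} = \frac{7881}{-12935} + \frac{49294}{\frac{69976}{16807}} = 7881 \left(- \frac{1}{12935}\right) + 49294 \cdot \frac{16807}{69976} = - \frac{7881}{12935} + \frac{414242129}{34988} = \frac{5357946198187}{452569780}$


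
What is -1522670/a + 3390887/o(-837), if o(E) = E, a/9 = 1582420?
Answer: -536594901485/132448554 ≈ -4051.3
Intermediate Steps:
a = 14241780 (a = 9*1582420 = 14241780)
-1522670/a + 3390887/o(-837) = -1522670/14241780 + 3390887/(-837) = -1522670*1/14241780 + 3390887*(-1/837) = -152267/1424178 - 3390887/837 = -536594901485/132448554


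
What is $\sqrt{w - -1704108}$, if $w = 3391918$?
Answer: $13 \sqrt{30154} \approx 2257.4$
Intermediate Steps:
$\sqrt{w - -1704108} = \sqrt{3391918 - -1704108} = \sqrt{3391918 + 1704108} = \sqrt{5096026} = 13 \sqrt{30154}$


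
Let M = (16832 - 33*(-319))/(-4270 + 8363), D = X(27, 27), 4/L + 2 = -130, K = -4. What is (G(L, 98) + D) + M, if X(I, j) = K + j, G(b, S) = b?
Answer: 4005341/135069 ≈ 29.654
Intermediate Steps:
L = -1/33 (L = 4/(-2 - 130) = 4/(-132) = 4*(-1/132) = -1/33 ≈ -0.030303)
X(I, j) = -4 + j
D = 23 (D = -4 + 27 = 23)
M = 27359/4093 (M = (16832 + 10527)/4093 = 27359*(1/4093) = 27359/4093 ≈ 6.6843)
(G(L, 98) + D) + M = (-1/33 + 23) + 27359/4093 = 758/33 + 27359/4093 = 4005341/135069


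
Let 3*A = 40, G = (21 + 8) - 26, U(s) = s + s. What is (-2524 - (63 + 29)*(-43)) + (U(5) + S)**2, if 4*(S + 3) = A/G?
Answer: 121321/81 ≈ 1497.8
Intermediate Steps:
U(s) = 2*s
G = 3 (G = 29 - 26 = 3)
A = 40/3 (A = (1/3)*40 = 40/3 ≈ 13.333)
S = -17/9 (S = -3 + ((40/3)/3)/4 = -3 + ((40/3)*(1/3))/4 = -3 + (1/4)*(40/9) = -3 + 10/9 = -17/9 ≈ -1.8889)
(-2524 - (63 + 29)*(-43)) + (U(5) + S)**2 = (-2524 - (63 + 29)*(-43)) + (2*5 - 17/9)**2 = (-2524 - 92*(-43)) + (10 - 17/9)**2 = (-2524 - 1*(-3956)) + (73/9)**2 = (-2524 + 3956) + 5329/81 = 1432 + 5329/81 = 121321/81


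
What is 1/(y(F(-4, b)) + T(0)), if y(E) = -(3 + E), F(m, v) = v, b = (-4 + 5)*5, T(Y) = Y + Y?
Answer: -⅛ ≈ -0.12500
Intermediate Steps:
T(Y) = 2*Y
b = 5 (b = 1*5 = 5)
y(E) = -3 - E
1/(y(F(-4, b)) + T(0)) = 1/((-3 - 1*5) + 2*0) = 1/((-3 - 5) + 0) = 1/(-8 + 0) = 1/(-8) = -⅛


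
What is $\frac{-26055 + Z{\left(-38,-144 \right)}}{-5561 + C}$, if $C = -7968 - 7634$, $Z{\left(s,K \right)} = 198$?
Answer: $\frac{25857}{21163} \approx 1.2218$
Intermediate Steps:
$C = -15602$
$\frac{-26055 + Z{\left(-38,-144 \right)}}{-5561 + C} = \frac{-26055 + 198}{-5561 - 15602} = - \frac{25857}{-21163} = \left(-25857\right) \left(- \frac{1}{21163}\right) = \frac{25857}{21163}$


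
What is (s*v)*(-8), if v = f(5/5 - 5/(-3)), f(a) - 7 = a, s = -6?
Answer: 464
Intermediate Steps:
f(a) = 7 + a
v = 29/3 (v = 7 + (5/5 - 5/(-3)) = 7 + (5*(⅕) - 5*(-⅓)) = 7 + (1 + 5/3) = 7 + 8/3 = 29/3 ≈ 9.6667)
(s*v)*(-8) = -6*29/3*(-8) = -58*(-8) = 464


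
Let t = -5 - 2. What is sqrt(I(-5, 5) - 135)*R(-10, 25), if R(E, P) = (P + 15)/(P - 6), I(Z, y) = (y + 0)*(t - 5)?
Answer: 40*I*sqrt(195)/19 ≈ 29.398*I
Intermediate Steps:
t = -7
I(Z, y) = -12*y (I(Z, y) = (y + 0)*(-7 - 5) = y*(-12) = -12*y)
R(E, P) = (15 + P)/(-6 + P)
sqrt(I(-5, 5) - 135)*R(-10, 25) = sqrt(-12*5 - 135)*((15 + 25)/(-6 + 25)) = sqrt(-60 - 135)*(40/19) = sqrt(-195)*((1/19)*40) = (I*sqrt(195))*(40/19) = 40*I*sqrt(195)/19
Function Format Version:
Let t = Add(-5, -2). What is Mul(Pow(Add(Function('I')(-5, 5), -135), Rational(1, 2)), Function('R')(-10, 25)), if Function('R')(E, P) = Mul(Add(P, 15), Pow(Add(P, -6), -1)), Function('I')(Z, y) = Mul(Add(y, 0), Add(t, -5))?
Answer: Mul(Rational(40, 19), I, Pow(195, Rational(1, 2))) ≈ Mul(29.398, I)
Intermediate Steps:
t = -7
Function('I')(Z, y) = Mul(-12, y) (Function('I')(Z, y) = Mul(Add(y, 0), Add(-7, -5)) = Mul(y, -12) = Mul(-12, y))
Function('R')(E, P) = Mul(Pow(Add(-6, P), -1), Add(15, P)) (Function('R')(E, P) = Mul(Add(15, P), Pow(Add(-6, P), -1)) = Mul(Pow(Add(-6, P), -1), Add(15, P)))
Mul(Pow(Add(Function('I')(-5, 5), -135), Rational(1, 2)), Function('R')(-10, 25)) = Mul(Pow(Add(Mul(-12, 5), -135), Rational(1, 2)), Mul(Pow(Add(-6, 25), -1), Add(15, 25))) = Mul(Pow(Add(-60, -135), Rational(1, 2)), Mul(Pow(19, -1), 40)) = Mul(Pow(-195, Rational(1, 2)), Mul(Rational(1, 19), 40)) = Mul(Mul(I, Pow(195, Rational(1, 2))), Rational(40, 19)) = Mul(Rational(40, 19), I, Pow(195, Rational(1, 2)))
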